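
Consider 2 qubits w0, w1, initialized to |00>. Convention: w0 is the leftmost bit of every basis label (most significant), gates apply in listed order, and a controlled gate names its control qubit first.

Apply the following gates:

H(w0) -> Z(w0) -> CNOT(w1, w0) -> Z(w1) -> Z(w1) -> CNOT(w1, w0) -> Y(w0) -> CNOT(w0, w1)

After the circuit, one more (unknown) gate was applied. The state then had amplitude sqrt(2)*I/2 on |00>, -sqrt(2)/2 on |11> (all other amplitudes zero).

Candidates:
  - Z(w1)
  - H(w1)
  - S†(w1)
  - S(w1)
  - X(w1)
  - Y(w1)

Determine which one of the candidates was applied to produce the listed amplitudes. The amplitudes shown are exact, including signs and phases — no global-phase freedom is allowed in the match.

The applied gate was S(w1). Key observation: the block from step 3 through step 6 cancels to the identity and can be dropped.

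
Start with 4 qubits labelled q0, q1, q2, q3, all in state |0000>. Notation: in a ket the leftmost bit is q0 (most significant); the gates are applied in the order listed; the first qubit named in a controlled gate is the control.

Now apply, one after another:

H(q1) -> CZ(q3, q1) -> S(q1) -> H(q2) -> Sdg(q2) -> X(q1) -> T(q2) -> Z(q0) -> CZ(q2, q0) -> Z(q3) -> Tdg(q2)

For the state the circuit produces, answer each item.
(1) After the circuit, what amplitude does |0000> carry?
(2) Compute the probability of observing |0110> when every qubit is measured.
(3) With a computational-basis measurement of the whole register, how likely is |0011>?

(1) The amplitude on |0000> is I/2.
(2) Outcome |0110> occurs with probability 1/4.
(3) The probability of measuring |0011> is 0.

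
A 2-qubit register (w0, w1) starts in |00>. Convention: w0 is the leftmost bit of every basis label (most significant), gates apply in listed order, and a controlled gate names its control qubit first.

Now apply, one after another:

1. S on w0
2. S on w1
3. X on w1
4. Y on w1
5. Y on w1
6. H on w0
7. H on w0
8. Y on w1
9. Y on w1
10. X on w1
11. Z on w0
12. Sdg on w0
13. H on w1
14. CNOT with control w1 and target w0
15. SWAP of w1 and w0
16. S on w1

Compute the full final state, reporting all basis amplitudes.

The final amplitudes are sqrt(2)/2 on |00>, 0 on |01>, 0 on |10>, sqrt(2)*I/2 on |11>. Key observation: steps 3-10 multiply out to the identity, so the circuit reduces to the remaining gates.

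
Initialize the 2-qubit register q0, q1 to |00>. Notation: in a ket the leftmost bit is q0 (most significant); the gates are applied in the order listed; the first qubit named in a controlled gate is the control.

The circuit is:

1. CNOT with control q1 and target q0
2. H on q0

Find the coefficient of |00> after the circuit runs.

|00> carries amplitude sqrt(2)/2 in the final state.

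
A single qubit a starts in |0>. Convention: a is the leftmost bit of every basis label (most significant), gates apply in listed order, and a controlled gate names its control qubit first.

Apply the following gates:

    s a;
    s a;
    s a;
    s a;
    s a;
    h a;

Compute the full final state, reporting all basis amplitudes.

After the circuit, the state carries amplitude sqrt(2)/2 on |0>, sqrt(2)/2 on |1>.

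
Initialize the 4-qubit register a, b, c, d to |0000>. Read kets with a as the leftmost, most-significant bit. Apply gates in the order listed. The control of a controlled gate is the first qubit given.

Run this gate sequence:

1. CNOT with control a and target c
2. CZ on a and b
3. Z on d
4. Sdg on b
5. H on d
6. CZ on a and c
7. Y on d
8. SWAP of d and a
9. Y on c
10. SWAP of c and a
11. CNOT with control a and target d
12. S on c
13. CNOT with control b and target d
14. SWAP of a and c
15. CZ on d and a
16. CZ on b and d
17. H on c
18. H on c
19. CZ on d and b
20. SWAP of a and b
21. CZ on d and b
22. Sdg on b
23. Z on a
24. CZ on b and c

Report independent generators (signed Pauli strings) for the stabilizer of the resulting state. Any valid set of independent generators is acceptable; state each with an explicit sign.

The stabilizer group can be generated by +IXII, +ZIII, -IIZI, -IIIZ, among other valid generating sets.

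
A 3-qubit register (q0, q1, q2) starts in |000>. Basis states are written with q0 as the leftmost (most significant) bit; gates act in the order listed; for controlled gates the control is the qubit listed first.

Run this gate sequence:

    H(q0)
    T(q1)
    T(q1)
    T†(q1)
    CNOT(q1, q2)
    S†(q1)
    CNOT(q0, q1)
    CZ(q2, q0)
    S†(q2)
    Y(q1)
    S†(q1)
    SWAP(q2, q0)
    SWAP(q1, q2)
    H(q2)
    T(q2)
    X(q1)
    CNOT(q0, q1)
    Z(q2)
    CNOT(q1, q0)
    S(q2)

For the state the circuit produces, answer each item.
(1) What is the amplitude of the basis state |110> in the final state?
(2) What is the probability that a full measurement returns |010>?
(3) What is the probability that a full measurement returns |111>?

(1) The final state's coefficient on |110> equals 1/2.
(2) The probability of measuring |010> is 0.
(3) Outcome |111> occurs with probability 1/4.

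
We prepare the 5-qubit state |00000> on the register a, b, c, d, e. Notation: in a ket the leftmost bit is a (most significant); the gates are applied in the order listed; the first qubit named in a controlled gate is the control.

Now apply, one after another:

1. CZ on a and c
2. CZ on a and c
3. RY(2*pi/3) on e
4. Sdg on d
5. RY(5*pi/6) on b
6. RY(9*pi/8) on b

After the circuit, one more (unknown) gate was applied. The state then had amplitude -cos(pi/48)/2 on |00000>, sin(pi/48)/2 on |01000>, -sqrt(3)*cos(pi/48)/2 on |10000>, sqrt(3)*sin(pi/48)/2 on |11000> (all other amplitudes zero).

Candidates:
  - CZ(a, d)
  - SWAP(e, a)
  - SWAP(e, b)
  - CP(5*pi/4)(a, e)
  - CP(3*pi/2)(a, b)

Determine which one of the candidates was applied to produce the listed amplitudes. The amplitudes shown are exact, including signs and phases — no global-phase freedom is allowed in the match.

The unique candidate consistent with the amplitudes is SWAP(e, a). Key observation: gates 1-2 undo each other exactly, leaving only the rest of the circuit to track.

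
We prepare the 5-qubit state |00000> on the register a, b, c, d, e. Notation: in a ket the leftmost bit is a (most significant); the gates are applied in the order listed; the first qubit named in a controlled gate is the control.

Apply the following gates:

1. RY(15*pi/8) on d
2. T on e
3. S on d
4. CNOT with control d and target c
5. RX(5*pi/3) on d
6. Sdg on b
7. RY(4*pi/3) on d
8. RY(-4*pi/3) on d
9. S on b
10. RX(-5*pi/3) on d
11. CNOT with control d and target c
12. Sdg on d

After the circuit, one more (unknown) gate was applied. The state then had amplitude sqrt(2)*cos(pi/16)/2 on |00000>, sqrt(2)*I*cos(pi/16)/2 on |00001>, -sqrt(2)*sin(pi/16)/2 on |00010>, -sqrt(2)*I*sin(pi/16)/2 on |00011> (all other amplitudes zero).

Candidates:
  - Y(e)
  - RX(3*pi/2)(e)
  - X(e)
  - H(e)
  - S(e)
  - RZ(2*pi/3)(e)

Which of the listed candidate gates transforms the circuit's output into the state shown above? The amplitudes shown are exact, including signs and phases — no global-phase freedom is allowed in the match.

It was RX(3*pi/2)(e) that produced the state shown. Key observation: the block from step 4 through step 11 cancels to the identity and can be dropped.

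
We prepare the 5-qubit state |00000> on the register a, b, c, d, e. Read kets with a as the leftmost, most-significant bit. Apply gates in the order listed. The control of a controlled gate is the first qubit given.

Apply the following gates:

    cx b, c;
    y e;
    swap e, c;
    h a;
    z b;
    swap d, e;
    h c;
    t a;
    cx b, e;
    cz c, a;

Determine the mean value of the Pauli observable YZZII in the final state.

The observable YZZII averages to sqrt(2)/2.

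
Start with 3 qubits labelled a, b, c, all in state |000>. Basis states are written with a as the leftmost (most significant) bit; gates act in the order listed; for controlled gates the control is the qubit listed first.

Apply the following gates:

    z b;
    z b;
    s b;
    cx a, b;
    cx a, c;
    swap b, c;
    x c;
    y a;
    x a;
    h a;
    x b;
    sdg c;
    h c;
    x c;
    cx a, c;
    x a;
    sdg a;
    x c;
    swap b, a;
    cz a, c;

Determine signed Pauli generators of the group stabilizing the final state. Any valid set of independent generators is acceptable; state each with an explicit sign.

The final state is stabilized by the group generated by +IYI, +IIX, -ZII; other independent generating sets are equally valid.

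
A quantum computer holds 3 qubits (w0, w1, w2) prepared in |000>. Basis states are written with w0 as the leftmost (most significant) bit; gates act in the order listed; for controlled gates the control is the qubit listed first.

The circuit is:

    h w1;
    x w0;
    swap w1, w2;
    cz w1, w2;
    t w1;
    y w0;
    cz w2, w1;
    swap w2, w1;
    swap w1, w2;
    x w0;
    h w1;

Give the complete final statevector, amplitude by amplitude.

The resulting statevector has amplitude 0 on |000>, 0 on |001>, 0 on |010>, 0 on |011>, -I/2 on |100>, -I/2 on |101>, -I/2 on |110>, -I/2 on |111>.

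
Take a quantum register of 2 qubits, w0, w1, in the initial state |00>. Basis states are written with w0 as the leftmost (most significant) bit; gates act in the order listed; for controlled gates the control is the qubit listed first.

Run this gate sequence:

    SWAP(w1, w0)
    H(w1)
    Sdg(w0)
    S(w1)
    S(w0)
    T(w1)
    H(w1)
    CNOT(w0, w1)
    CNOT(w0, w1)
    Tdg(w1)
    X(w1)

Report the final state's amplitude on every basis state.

After the circuit, the state carries amplitude -I/2 - exp(3*I*pi/4)/2 on |00>, 1/2 + exp(3*I*pi/4)/2 on |01>, 0 on |10>, 0 on |11>.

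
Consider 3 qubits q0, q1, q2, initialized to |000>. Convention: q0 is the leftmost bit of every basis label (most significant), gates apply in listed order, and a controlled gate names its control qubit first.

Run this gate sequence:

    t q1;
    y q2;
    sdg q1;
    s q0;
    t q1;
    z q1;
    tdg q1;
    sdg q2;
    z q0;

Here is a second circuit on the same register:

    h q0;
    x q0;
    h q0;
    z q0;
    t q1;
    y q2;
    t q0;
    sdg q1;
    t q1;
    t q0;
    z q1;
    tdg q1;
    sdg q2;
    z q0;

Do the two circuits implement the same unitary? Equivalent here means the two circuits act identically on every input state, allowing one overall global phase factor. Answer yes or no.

Yes: on every input state the two circuits agree up to one overall phase factor.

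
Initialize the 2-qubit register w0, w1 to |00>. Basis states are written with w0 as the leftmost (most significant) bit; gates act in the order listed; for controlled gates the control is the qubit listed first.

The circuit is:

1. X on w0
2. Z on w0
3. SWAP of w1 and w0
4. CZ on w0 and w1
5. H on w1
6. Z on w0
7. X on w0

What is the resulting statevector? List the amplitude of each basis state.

The resulting statevector has amplitude 0 on |00>, 0 on |01>, -sqrt(2)/2 on |10>, sqrt(2)/2 on |11>.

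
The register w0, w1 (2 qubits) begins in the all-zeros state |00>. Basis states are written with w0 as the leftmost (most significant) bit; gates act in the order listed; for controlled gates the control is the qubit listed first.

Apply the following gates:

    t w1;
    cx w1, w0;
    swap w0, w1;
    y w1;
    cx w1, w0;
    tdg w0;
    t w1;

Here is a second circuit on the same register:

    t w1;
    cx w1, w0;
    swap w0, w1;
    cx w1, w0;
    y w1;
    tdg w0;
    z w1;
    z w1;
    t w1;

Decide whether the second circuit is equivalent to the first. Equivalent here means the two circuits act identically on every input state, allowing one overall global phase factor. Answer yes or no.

No: there is an input state on which the two circuits produce genuinely different outputs (not merely differing by a phase).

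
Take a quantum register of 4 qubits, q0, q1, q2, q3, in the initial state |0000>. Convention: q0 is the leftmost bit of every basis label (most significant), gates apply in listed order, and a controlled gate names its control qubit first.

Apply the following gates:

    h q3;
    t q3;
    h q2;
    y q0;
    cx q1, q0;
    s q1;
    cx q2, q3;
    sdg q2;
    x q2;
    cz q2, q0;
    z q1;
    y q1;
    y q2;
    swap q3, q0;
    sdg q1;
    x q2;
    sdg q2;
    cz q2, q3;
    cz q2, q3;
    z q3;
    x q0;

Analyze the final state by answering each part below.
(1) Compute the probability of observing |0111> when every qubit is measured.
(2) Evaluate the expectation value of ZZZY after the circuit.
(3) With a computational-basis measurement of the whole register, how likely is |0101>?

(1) The probability of measuring |0111> is 1/4. Key observation: steps 18-19 multiply out to the identity, so the circuit reduces to the remaining gates.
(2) The observable ZZZY averages to 0.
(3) A full measurement returns |0101> with probability 1/4.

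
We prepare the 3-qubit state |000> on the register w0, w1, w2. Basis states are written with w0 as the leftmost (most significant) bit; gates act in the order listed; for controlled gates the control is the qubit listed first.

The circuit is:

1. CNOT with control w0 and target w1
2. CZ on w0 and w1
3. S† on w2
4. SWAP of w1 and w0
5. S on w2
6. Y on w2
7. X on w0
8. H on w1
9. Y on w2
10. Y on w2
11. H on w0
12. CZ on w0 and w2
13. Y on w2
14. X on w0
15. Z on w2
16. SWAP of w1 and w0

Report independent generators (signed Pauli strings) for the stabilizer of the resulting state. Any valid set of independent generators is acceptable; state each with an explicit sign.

One valid set of independent stabilizer generators is +XII, +IXI, +IIZ (any independent generating set of the same group is equally correct).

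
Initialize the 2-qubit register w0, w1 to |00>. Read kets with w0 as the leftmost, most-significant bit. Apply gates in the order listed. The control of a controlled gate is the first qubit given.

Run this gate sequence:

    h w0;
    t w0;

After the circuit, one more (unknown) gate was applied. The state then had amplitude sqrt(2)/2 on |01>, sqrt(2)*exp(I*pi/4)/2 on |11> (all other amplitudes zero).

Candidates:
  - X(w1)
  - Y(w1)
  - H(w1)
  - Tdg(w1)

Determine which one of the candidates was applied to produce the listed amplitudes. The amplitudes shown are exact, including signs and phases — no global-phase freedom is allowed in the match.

The unique candidate consistent with the amplitudes is X(w1).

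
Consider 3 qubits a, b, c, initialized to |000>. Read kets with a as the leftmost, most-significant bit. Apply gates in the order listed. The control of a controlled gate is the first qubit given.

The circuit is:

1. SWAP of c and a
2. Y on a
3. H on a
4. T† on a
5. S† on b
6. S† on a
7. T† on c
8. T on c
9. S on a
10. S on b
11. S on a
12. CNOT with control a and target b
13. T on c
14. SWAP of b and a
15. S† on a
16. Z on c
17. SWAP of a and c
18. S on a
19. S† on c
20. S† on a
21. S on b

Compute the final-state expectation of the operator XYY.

In the final state, XYY has expectation 0.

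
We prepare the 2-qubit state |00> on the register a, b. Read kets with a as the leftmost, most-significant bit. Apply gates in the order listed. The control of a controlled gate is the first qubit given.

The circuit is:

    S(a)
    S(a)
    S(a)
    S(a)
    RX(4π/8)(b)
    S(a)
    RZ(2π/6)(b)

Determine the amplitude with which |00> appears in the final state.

The amplitude on |00> is -sqrt(2)*exp(5*I*pi/6)/2. Key observation: the block from step 1 through step 4 cancels to the identity and can be dropped.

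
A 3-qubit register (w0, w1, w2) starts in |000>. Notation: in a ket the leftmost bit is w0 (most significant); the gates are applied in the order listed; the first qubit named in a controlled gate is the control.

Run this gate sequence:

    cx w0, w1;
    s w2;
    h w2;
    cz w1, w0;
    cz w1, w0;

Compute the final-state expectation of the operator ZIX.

In the final state, ZIX has expectation 1. Key observation: the block from step 4 through step 5 cancels to the identity and can be dropped.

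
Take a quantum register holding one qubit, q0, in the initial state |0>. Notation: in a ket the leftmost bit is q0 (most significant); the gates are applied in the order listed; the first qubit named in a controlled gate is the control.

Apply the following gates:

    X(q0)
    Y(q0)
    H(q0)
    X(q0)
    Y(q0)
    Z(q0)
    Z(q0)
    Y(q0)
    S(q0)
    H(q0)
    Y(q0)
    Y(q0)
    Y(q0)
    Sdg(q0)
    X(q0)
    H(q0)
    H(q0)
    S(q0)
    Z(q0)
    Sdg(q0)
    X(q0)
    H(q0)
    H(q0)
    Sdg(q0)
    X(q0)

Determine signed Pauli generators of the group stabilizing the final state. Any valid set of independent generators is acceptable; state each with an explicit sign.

The final state is stabilized by the group generated by +Y; other independent generating sets are equally valid.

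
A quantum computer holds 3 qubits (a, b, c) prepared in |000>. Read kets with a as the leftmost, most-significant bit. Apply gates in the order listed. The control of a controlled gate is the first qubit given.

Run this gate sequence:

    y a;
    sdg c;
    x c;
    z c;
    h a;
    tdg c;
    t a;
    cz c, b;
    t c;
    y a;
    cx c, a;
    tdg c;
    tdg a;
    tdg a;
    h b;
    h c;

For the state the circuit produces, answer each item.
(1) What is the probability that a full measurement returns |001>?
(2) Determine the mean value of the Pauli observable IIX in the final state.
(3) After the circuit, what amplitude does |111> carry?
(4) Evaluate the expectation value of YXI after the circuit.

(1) A full measurement returns |001> with probability 1/8.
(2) The observable IIX averages to -1.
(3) The final state's coefficient on |111> equals sqrt(2)*I/4.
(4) The expectation value of YXI is -sqrt(2)/2.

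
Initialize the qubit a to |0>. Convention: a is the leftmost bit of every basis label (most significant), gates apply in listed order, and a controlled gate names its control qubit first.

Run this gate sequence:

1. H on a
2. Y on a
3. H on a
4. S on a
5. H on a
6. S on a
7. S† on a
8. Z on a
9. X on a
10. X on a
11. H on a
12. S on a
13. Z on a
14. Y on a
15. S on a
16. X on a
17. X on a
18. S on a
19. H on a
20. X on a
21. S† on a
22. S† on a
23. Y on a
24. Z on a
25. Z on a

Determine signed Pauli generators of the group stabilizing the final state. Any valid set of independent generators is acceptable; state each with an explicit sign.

The final state is stabilized by the group generated by -X; other independent generating sets are equally valid.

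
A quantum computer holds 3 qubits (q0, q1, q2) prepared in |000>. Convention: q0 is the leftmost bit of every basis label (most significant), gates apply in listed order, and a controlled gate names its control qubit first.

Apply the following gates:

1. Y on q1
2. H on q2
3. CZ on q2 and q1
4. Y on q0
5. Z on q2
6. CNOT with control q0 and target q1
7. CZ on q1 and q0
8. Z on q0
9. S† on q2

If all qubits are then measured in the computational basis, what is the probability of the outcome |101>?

Outcome |101> occurs with probability 1/2.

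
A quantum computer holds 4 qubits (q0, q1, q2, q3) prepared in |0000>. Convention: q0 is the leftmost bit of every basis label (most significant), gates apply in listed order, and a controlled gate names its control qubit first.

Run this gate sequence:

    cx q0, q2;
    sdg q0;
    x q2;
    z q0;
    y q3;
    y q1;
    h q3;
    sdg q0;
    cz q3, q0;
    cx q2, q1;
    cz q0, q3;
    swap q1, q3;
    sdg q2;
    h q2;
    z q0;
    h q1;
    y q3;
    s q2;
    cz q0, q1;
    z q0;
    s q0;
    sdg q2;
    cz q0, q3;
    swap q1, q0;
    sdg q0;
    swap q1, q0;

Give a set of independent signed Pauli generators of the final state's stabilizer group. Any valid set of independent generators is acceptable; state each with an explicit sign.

One valid set of independent stabilizer generators is -IIXI, +ZIII, -IZII, -IIIZ (any independent generating set of the same group is equally correct).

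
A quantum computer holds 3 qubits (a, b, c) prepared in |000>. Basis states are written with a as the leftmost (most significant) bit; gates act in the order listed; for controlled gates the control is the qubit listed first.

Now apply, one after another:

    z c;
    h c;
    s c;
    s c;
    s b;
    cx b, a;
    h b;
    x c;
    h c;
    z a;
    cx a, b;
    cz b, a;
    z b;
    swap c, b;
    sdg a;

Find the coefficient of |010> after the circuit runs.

The amplitude on |010> is -sqrt(2)/2.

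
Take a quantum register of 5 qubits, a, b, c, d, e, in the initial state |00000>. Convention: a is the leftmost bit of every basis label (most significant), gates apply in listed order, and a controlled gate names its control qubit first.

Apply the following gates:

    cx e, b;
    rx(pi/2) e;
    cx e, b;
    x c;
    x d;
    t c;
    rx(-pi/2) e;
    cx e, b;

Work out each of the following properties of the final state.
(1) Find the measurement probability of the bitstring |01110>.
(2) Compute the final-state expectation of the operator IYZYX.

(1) The probability of measuring |01110> is 1/4.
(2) The observable IYZYX averages to 0.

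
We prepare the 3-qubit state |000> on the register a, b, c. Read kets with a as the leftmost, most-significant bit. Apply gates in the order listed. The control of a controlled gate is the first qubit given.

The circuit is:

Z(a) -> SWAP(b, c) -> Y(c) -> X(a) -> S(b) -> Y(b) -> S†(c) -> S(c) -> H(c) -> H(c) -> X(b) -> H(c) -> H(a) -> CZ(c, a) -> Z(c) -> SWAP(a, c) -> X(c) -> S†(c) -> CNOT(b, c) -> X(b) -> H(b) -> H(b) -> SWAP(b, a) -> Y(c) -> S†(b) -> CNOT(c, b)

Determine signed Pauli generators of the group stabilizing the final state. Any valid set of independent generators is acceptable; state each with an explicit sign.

The stabilizer group can be generated by -IYI, -IIX, -ZII, among other valid generating sets.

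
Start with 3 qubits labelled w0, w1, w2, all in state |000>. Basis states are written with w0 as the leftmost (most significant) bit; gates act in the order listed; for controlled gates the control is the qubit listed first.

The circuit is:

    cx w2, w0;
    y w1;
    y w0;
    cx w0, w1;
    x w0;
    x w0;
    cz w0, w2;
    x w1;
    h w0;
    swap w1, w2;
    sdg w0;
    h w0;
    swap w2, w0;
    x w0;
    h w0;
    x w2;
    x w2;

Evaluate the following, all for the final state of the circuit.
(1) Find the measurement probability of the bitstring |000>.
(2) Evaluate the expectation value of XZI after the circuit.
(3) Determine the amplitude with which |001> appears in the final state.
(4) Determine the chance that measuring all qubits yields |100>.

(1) Outcome |000> occurs with probability 1/4.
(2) The observable XZI averages to 1.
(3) |001> carries amplitude sqrt(2)*(-1 + I)/4 in the final state.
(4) The probability of measuring |100> is 1/4.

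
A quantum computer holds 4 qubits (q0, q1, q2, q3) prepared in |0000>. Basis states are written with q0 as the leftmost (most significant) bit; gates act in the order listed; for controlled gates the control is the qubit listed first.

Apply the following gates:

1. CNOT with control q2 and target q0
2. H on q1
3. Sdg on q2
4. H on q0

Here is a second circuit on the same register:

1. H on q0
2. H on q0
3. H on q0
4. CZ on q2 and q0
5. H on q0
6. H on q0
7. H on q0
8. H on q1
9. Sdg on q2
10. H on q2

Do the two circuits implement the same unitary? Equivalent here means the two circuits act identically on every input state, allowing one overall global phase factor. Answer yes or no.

No, they are not equivalent — no single phase factor reconciles the two unitaries.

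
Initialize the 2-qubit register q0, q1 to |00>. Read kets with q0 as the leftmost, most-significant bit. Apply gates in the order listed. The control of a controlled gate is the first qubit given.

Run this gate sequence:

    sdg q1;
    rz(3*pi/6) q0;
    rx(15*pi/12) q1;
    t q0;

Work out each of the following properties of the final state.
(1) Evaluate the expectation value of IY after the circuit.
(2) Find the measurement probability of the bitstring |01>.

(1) The observable IY averages to sqrt(2)/2.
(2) Outcome |01> occurs with probability sqrt(2)/4 + 1/2.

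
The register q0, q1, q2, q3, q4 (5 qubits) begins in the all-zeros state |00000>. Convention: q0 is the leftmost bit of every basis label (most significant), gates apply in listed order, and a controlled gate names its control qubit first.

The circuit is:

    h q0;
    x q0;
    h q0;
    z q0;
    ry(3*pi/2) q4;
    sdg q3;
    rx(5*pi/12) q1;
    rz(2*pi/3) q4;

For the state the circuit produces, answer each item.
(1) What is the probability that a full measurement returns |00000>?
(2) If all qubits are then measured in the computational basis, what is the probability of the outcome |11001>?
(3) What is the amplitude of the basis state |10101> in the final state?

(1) The probability of measuring |00000> is -sqrt(2)/16 + sqrt(6)/16 + 1/4. Key observation: the block from step 1 through step 4 cancels to the identity and can be dropped.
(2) A full measurement returns |11001> with probability 0.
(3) |10101> carries amplitude 0 in the final state.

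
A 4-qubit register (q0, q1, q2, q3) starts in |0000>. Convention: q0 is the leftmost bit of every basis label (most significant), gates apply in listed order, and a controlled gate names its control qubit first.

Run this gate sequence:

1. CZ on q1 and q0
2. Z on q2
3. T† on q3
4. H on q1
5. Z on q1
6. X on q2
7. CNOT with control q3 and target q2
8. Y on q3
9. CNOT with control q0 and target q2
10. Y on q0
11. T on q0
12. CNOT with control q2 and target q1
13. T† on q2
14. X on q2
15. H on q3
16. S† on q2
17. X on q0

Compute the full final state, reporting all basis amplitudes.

After the circuit, the state carries amplitude 1/2 on |0000>, -1/2 on |0001>, -1/2 on |0100>, 1/2 on |0101>, and 0 on every other basis state.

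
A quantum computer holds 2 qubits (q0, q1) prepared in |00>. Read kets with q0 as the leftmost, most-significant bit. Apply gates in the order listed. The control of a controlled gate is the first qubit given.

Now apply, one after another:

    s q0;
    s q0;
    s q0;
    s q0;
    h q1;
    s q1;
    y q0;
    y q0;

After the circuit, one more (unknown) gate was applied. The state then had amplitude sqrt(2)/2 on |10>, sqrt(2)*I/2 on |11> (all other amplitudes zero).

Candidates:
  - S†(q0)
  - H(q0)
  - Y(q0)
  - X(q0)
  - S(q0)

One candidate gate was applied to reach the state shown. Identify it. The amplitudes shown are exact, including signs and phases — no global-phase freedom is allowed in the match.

The applied gate was X(q0).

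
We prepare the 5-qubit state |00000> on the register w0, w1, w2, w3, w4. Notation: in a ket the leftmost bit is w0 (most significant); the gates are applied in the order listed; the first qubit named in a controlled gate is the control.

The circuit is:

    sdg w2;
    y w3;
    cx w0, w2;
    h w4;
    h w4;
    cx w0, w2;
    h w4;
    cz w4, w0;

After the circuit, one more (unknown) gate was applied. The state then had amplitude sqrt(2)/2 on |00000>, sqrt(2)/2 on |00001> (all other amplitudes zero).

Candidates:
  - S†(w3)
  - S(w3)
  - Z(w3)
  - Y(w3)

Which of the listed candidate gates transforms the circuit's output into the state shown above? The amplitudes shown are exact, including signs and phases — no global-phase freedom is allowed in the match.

It was Y(w3) that produced the state shown.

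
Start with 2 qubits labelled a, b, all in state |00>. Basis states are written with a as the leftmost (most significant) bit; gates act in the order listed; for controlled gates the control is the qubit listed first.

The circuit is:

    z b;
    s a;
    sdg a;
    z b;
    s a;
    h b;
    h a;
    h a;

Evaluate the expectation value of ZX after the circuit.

In the final state, ZX has expectation 1. Key observation: steps 1-4 multiply out to the identity, so the circuit reduces to the remaining gates.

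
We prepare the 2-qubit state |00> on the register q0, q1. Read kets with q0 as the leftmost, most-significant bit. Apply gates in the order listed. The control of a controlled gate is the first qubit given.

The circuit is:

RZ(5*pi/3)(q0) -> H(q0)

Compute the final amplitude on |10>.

The final state's coefficient on |10> equals -sqrt(2)*exp(I*pi/6)/2.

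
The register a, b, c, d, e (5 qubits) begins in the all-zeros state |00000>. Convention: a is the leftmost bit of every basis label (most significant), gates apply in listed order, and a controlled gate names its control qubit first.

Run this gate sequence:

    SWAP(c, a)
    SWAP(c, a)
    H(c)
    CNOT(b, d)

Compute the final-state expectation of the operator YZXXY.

The expectation value of YZXXY is 0.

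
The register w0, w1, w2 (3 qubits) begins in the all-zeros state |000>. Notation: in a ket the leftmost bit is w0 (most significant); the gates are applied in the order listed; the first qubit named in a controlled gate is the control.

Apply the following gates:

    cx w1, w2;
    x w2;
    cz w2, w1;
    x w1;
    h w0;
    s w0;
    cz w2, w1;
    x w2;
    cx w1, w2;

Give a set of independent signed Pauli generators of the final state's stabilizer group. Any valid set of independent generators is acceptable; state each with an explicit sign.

The stabilizer group can be generated by +YII, -IZI, -IIZ, among other valid generating sets.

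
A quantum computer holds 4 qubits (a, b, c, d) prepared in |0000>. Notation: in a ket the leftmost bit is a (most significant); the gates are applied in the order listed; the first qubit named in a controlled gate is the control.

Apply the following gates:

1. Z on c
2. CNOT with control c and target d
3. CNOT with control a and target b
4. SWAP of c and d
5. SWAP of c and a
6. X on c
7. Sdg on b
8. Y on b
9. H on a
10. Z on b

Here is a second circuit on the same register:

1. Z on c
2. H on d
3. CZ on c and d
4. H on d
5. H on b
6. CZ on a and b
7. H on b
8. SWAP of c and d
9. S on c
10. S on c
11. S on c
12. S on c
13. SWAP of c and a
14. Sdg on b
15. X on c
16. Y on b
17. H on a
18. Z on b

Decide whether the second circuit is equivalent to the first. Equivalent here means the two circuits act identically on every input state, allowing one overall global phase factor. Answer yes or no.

Yes, they are equivalent — the unitaries differ by at most a global phase.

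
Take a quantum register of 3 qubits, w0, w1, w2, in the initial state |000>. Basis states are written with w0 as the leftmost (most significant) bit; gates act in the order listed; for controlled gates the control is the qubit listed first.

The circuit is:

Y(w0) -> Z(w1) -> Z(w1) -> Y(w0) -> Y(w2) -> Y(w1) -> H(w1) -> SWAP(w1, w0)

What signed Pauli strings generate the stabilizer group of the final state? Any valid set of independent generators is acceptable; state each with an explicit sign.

The stabilizer group can be generated by -XII, +IZI, -IIZ, among other valid generating sets. Key observation: the block from step 1 through step 4 cancels to the identity and can be dropped.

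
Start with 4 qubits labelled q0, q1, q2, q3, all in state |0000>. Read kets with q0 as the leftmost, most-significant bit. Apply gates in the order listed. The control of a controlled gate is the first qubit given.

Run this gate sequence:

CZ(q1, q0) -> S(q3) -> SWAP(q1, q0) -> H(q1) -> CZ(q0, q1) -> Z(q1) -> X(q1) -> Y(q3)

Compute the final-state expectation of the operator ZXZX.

In the final state, ZXZX has expectation 0.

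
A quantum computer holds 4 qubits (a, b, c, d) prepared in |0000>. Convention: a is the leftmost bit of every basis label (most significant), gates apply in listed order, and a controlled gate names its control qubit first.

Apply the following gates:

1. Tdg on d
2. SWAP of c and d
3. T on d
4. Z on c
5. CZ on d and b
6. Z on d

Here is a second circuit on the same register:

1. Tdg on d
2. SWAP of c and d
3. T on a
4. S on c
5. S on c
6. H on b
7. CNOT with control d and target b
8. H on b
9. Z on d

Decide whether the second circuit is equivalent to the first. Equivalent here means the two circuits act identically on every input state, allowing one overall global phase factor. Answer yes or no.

No — the two circuits implement different unitaries, even allowing a global phase.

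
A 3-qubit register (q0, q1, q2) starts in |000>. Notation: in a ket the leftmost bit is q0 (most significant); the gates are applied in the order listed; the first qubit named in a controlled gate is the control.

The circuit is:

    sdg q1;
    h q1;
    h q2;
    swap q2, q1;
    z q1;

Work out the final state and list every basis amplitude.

The final amplitudes are 1/2 on |000>, 1/2 on |001>, -1/2 on |010>, -1/2 on |011>, 0 on |100>, 0 on |101>, 0 on |110>, 0 on |111>.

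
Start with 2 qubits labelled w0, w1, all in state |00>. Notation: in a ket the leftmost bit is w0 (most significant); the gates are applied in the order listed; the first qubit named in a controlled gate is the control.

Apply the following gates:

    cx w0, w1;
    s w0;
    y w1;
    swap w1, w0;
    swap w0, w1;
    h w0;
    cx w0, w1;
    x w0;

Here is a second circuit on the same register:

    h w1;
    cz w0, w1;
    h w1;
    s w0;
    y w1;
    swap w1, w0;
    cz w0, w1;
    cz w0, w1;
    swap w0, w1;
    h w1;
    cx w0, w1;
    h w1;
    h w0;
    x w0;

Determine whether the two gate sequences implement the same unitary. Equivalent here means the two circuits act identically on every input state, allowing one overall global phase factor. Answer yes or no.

No — the two circuits implement different unitaries, even allowing a global phase.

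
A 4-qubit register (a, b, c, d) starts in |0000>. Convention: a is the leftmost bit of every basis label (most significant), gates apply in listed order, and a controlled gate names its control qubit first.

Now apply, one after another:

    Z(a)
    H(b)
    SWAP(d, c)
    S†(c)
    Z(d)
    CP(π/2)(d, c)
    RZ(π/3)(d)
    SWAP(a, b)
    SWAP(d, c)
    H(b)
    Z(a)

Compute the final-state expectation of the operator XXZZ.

The expectation value of XXZZ is -1.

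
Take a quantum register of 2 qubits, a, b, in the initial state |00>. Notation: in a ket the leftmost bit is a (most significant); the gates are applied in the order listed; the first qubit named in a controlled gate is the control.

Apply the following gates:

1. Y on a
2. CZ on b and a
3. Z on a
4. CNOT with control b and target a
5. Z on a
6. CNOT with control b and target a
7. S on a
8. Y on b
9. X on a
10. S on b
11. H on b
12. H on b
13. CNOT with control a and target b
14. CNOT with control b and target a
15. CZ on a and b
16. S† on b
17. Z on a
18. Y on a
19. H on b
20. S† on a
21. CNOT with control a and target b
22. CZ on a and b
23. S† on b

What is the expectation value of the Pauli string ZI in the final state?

In the final state, ZI has expectation 1. Key observation: the block from step 11 through step 12 cancels to the identity and can be dropped.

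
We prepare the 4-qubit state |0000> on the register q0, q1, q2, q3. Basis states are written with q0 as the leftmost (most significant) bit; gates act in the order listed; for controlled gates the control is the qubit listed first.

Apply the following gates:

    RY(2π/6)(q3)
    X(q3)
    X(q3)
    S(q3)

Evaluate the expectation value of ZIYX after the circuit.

The observable ZIYX averages to 0. Key observation: gates 2-3 undo each other exactly, leaving only the rest of the circuit to track.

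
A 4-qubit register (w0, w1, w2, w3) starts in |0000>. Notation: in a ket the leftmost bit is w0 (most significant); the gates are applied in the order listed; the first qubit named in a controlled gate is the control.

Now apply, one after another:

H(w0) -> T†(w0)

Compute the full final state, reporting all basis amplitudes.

The resulting statevector has amplitude sqrt(2)/2 on |0000>, -sqrt(2)*exp(3*I*pi/4)/2 on |1000>, and 0 on every other basis state.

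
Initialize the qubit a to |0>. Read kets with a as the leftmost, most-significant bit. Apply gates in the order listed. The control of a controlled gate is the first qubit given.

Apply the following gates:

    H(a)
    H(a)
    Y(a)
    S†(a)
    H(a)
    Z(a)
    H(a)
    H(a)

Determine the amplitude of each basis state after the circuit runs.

After the circuit, the state carries amplitude sqrt(2)/2 on |0>, sqrt(2)/2 on |1>.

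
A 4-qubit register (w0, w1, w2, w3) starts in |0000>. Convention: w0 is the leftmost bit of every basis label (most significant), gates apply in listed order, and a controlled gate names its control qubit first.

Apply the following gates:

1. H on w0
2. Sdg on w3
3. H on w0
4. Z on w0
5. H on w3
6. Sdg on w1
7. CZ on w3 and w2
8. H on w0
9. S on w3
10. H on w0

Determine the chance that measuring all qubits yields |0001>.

Outcome |0001> occurs with probability 1/2.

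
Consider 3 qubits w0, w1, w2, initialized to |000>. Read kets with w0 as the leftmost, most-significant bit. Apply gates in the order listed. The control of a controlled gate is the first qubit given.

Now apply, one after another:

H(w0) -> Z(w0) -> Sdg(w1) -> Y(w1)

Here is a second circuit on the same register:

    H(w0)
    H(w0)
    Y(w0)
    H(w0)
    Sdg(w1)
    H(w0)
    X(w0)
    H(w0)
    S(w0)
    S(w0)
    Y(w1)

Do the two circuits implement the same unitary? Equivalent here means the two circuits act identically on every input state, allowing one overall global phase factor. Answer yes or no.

No: there is an input state on which the two circuits produce genuinely different outputs (not merely differing by a phase).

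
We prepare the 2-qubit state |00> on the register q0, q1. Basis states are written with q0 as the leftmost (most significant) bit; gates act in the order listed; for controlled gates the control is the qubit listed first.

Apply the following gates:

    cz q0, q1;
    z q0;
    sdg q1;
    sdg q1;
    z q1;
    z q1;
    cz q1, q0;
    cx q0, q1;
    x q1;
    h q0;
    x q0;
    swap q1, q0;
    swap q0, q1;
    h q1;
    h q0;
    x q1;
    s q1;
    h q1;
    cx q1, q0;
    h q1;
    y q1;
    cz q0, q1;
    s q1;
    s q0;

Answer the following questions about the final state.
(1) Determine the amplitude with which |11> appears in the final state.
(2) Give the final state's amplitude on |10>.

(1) |11> carries amplitude sqrt(2)*(1 - I)/4 in the final state.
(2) The final state's coefficient on |10> equals sqrt(2)*(1 + I)/4.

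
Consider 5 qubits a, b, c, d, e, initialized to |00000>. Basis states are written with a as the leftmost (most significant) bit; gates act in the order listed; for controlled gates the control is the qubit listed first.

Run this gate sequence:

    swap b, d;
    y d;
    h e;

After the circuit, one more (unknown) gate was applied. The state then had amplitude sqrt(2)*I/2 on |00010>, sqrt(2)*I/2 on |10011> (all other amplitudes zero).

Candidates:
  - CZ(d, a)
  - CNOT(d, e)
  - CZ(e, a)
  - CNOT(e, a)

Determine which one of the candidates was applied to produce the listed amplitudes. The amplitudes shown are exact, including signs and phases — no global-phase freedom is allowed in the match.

The applied gate was CNOT(e, a).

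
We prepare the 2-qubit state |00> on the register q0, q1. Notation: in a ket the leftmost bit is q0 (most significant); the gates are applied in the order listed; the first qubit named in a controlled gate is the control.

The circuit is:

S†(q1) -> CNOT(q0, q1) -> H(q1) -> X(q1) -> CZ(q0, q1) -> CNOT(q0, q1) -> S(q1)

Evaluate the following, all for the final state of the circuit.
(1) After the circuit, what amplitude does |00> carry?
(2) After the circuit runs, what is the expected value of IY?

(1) |00> carries amplitude sqrt(2)/2 in the final state.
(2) The expectation value of IY is 1.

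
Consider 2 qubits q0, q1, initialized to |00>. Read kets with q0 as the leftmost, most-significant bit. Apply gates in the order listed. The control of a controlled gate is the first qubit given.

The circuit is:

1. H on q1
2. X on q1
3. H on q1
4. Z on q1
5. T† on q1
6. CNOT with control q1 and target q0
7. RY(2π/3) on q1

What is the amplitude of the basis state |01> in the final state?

The final state's coefficient on |01> equals sqrt(3)/2.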